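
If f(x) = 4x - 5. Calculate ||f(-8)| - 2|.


f(-8) = -37
|-37| = 37
|37 - 2| = 35

35


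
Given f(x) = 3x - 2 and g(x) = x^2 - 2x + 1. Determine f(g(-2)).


g(-2) = 9
f(9) = 25

25


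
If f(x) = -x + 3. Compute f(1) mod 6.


f(1) = 2
2 mod 6 = 2

2


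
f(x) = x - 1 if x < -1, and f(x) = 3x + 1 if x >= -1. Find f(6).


6 satisfies x >= -1
f(6) = 19

19


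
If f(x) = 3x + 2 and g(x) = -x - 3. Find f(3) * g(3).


f(3) = 11
g(3) = -6
Product = -66

-66


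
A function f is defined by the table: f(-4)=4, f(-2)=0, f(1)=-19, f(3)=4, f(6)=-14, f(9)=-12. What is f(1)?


Reading from the table at x = 1

-19


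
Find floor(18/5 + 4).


7


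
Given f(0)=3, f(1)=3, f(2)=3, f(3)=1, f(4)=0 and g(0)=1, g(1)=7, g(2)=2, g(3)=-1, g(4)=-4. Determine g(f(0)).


-1


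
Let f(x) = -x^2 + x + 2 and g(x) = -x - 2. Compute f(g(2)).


-18


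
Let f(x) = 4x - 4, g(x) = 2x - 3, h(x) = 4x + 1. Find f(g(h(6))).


h(6) = 25
g(25) = 47
f(47) = 184

184


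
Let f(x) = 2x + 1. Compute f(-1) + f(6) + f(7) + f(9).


46


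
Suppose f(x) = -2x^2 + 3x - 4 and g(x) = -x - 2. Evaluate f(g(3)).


g(3) = -5
f(-5) = (-2)*(-5)^2 + 3*(-5) - 4 = -69

-69


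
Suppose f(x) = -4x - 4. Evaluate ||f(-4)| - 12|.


0


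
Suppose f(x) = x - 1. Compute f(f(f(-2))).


f(-2) = -3
f(-3) = -4
f(-4) = -5

-5


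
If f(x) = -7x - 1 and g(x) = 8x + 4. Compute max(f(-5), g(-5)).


f(-5) = 34
g(-5) = -36
max = 34

34


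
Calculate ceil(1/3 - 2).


-1


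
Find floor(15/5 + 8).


15/5 = 3
3 + 8 = 11
floor(11) = 11

11


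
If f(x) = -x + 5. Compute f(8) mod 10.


f(8) = -3
-3 mod 10 = 7

7


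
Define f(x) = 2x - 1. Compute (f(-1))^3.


f(-1) = -3
(-3)^3 = -27

-27


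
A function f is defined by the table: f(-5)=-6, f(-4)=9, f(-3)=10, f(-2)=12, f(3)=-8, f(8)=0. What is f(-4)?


Reading from the table at x = -4

9


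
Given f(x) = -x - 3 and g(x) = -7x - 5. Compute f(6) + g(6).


f(6) = -9
g(6) = -47
Sum = -56

-56


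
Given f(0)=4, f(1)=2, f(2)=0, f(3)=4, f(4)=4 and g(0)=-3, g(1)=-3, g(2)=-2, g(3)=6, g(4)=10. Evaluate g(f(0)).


f(0) = 4
g(4) = 10

10


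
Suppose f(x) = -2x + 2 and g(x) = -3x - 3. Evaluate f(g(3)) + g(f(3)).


f(g(3)) = 26
g(f(3)) = 9
Sum = 35

35


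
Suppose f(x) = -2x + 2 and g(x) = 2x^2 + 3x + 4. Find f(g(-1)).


g(-1) = 3
f(3) = -4

-4


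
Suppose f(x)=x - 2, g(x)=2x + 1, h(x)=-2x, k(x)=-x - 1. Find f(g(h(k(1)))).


k(1) = -2
h(-2) = 4
g(4) = 9
f(9) = 7

7


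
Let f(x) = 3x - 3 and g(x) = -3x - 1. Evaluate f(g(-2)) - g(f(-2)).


f(g(-2)) = 12
g(f(-2)) = 26
Difference = -14

-14


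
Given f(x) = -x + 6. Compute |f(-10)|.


f(-10) = 16
|16| = 16

16


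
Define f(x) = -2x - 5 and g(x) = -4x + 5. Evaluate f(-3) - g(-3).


f(-3) = 1
g(-3) = 17
Difference = -16

-16


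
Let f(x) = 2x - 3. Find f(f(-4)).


f(-4) = -11
f(-11) = -25

-25


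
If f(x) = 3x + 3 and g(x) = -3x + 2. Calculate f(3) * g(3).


f(3) = 12
g(3) = -7
Product = -84

-84


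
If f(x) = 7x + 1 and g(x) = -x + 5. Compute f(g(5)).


g(5) = 0
f(0) = 1

1


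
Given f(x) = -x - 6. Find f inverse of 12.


Solve -x - 6 = 12
x = (12 + 6) / (-1) = -18

-18


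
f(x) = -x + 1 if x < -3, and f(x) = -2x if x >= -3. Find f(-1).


-1 satisfies x >= -3
f(-1) = 2

2


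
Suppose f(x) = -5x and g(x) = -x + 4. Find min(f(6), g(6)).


-30


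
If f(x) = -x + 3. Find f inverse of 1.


Solve -x + 3 = 1
x = (1 - 3) / (-1) = 2

2


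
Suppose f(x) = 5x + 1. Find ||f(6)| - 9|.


22


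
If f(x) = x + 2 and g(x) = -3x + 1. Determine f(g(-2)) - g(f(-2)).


f(g(-2)) = 9
g(f(-2)) = 1
Difference = 8

8


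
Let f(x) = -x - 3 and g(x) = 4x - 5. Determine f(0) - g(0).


2


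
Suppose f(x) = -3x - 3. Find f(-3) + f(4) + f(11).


f(-3) = 6
f(4) = -15
f(11) = -36
Sum = -45

-45


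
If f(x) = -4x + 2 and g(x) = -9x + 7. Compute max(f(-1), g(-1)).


f(-1) = 6
g(-1) = 16
max = 16

16


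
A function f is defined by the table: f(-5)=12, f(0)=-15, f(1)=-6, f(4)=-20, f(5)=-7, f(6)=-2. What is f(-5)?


Reading from the table at x = -5

12


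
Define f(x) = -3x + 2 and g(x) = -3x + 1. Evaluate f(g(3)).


g(3) = -8
f(-8) = 26

26


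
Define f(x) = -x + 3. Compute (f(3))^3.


f(3) = 0
(0)^3 = 0

0


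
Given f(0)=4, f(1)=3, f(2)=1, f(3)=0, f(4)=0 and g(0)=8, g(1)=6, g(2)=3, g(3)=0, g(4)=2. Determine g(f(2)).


f(2) = 1
g(1) = 6

6


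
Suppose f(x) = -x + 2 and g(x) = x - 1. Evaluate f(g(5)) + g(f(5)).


f(g(5)) = -2
g(f(5)) = -4
Sum = -6

-6


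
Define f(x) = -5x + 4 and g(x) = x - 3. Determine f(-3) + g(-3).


f(-3) = 19
g(-3) = -6
Sum = 13

13


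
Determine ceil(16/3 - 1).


5


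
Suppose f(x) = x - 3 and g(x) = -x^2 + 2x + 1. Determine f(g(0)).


g(0) = 1
f(1) = -2

-2


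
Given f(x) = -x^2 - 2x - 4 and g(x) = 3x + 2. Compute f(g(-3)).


g(-3) = -7
f(-7) = (-1)*(-7)^2 - 2*(-7) - 4 = -39

-39


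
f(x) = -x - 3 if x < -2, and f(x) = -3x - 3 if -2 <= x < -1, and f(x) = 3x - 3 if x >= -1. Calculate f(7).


7 satisfies x >= -1
f(7) = 18

18


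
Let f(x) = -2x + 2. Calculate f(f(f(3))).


f(3) = -4
f(-4) = 10
f(10) = -18

-18


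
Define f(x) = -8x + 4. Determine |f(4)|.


f(4) = -28
|-28| = 28

28


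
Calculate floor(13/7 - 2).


13/7 = 1.8571
1.8571 - 2 = -0.1429
floor(-0.1429) = -1

-1


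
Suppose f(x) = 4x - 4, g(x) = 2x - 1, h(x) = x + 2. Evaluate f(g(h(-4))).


-24


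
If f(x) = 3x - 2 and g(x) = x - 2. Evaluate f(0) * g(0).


f(0) = -2
g(0) = -2
Product = 4

4


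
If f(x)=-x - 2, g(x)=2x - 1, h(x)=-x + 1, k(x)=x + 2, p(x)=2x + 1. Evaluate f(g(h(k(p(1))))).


p(1) = 3
k(3) = 5
h(5) = -4
g(-4) = -9
f(-9) = 7

7


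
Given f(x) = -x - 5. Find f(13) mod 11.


f(13) = -18
-18 mod 11 = 4

4


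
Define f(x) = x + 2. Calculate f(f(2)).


f(2) = 4
f(4) = 6

6


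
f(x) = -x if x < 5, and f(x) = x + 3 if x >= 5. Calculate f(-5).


5


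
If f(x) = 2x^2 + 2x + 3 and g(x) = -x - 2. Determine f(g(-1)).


g(-1) = -1
f(-1) = 2*(-1)^2 + 2*(-1) + 3 = 3

3


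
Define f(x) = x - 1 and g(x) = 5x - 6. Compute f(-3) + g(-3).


f(-3) = -4
g(-3) = -21
Sum = -25

-25


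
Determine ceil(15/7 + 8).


15/7 = 2.1429
2.1429 + 8 = 10.1429
ceil(10.1429) = 11

11


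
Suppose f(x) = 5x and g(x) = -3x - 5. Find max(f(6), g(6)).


f(6) = 30
g(6) = -23
max = 30

30


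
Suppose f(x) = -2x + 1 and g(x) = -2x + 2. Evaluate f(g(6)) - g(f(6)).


f(g(6)) = 21
g(f(6)) = 24
Difference = -3

-3


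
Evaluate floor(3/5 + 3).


3/5 = 0.6
0.6 + 3 = 3.6
floor(3.6) = 3

3


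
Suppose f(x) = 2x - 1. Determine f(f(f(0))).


f(0) = -1
f(-1) = -3
f(-3) = -7

-7


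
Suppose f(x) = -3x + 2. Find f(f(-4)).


f(-4) = 14
f(14) = -40

-40


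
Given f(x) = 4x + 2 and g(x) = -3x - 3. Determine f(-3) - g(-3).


-16


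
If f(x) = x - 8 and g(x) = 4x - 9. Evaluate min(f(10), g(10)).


f(10) = 2
g(10) = 31
min = 2

2


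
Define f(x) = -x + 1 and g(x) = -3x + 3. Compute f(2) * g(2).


f(2) = -1
g(2) = -3
Product = 3

3


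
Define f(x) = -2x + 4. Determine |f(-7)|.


f(-7) = 18
|18| = 18

18


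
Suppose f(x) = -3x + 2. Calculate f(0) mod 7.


2


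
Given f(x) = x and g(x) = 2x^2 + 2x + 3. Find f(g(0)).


3


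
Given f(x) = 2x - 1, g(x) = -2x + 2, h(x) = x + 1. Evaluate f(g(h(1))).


-5


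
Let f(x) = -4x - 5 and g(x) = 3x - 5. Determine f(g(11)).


g(11) = 28
f(28) = -117

-117


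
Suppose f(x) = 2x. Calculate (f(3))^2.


f(3) = 6
(6)^2 = 36

36


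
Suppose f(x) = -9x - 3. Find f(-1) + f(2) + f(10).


f(-1) = 6
f(2) = -21
f(10) = -93
Sum = -108

-108


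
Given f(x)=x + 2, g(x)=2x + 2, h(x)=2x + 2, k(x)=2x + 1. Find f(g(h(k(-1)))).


k(-1) = -1
h(-1) = 0
g(0) = 2
f(2) = 4

4


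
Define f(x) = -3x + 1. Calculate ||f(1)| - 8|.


f(1) = -2
|-2| = 2
|2 - 8| = 6

6


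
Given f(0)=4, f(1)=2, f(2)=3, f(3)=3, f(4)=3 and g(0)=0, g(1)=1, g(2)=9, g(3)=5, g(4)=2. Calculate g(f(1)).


9


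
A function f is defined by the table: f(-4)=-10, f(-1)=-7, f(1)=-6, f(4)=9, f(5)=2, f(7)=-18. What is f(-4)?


Reading from the table at x = -4

-10


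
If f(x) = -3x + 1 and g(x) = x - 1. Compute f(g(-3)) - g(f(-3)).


f(g(-3)) = 13
g(f(-3)) = 9
Difference = 4

4


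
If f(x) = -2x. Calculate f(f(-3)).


f(-3) = 6
f(6) = -12

-12


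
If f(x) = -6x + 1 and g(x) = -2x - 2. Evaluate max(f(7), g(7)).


f(7) = -41
g(7) = -16
max = -16

-16


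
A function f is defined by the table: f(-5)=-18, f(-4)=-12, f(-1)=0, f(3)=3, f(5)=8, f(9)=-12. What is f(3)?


3


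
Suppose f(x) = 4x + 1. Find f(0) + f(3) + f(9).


f(0) = 1
f(3) = 13
f(9) = 37
Sum = 51

51


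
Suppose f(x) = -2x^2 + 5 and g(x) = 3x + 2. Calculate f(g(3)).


g(3) = 11
f(11) = (-2)*(11)^2 + 5 = -237

-237


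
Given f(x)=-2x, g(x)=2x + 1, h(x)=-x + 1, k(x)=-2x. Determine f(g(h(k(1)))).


k(1) = -2
h(-2) = 3
g(3) = 7
f(7) = -14

-14


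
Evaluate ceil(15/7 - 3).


0


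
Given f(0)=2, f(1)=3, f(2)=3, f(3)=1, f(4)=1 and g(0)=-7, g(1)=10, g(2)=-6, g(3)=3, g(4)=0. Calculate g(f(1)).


f(1) = 3
g(3) = 3

3


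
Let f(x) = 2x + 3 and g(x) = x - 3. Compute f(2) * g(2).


f(2) = 7
g(2) = -1
Product = -7

-7


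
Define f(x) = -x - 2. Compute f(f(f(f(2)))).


f(2) = -4
f(-4) = 2
f(2) = -4
f(-4) = 2

2


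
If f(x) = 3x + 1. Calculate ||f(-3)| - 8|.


f(-3) = -8
|-8| = 8
|8 - 8| = 0

0


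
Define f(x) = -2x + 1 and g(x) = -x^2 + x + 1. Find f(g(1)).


-1


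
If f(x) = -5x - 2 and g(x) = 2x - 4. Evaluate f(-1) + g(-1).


-3


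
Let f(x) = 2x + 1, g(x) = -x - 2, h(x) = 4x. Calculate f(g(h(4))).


h(4) = 16
g(16) = -18
f(-18) = -35

-35


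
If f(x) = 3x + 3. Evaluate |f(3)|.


12


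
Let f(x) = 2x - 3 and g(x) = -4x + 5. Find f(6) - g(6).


f(6) = 9
g(6) = -19
Difference = 28

28


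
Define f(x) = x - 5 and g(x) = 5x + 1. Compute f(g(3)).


11


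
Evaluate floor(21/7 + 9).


12


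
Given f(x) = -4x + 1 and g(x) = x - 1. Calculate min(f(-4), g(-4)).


f(-4) = 17
g(-4) = -5
min = -5

-5


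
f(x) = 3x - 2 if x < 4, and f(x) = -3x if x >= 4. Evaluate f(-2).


-2 satisfies x < 4
f(-2) = -8

-8


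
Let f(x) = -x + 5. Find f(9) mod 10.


f(9) = -4
-4 mod 10 = 6

6


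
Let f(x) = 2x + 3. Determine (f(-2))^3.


f(-2) = -1
(-1)^3 = -1

-1


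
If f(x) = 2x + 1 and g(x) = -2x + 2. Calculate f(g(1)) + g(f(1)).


f(g(1)) = 1
g(f(1)) = -4
Sum = -3

-3


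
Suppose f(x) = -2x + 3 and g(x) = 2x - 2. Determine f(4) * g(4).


-30


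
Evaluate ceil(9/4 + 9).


9/4 = 2.25
2.25 + 9 = 11.25
ceil(11.25) = 12

12


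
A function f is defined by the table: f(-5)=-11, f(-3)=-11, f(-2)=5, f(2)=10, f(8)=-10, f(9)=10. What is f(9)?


Reading from the table at x = 9

10


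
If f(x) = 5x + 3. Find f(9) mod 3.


f(9) = 48
48 mod 3 = 0

0


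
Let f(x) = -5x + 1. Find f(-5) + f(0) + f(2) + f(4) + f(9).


f(-5) = 26
f(0) = 1
f(2) = -9
f(4) = -19
f(9) = -44
Sum = -45

-45


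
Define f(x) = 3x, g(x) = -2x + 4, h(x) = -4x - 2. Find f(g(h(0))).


h(0) = -2
g(-2) = 8
f(8) = 24

24


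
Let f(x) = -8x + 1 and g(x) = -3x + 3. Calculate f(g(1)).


g(1) = 0
f(0) = 1

1


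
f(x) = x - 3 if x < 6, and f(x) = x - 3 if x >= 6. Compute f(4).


4 satisfies x < 6
f(4) = 1

1


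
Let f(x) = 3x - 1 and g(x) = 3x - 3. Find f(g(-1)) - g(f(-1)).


f(g(-1)) = -19
g(f(-1)) = -15
Difference = -4

-4


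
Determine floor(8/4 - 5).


8/4 = 2
2 - 5 = -3
floor(-3) = -3

-3


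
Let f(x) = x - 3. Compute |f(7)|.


4


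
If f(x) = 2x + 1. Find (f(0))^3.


f(0) = 1
(1)^3 = 1

1


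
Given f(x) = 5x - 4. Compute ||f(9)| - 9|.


32


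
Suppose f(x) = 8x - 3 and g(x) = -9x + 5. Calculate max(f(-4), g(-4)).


41


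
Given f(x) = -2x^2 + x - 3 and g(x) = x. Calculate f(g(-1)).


g(-1) = -1
f(-1) = (-2)*(-1)^2 + 1*(-1) - 3 = -6

-6


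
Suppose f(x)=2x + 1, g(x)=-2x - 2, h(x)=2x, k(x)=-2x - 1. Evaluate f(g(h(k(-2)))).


-27


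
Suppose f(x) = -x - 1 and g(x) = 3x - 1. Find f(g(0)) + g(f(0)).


f(g(0)) = 0
g(f(0)) = -4
Sum = -4

-4


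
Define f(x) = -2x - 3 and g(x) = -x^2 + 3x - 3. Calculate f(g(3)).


3


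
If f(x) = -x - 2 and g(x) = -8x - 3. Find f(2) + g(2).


f(2) = -4
g(2) = -19
Sum = -23

-23


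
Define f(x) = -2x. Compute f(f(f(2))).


f(2) = -4
f(-4) = 8
f(8) = -16

-16


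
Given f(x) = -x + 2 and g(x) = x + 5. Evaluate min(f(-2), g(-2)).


f(-2) = 4
g(-2) = 3
min = 3

3


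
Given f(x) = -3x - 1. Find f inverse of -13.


Solve -3x - 1 = -13
x = (-13 + 1) / (-3) = 4

4


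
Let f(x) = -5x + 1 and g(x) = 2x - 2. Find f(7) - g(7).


-46


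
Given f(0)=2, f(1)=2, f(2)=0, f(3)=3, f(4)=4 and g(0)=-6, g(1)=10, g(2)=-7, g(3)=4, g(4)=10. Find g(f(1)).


f(1) = 2
g(2) = -7

-7


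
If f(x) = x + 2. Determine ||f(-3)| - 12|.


11


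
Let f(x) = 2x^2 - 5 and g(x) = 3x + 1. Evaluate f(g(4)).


g(4) = 13
f(13) = 2*(13)^2 - 5 = 333

333


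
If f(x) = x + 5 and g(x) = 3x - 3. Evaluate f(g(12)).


g(12) = 33
f(33) = 38

38


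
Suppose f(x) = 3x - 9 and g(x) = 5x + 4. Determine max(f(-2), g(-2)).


-6


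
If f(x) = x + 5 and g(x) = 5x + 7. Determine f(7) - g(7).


f(7) = 12
g(7) = 42
Difference = -30

-30


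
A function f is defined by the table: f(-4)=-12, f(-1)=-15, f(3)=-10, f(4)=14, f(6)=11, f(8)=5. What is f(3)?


Reading from the table at x = 3

-10


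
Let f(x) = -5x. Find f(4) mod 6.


f(4) = -20
-20 mod 6 = 4

4


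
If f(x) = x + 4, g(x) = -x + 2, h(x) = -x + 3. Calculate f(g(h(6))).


h(6) = -3
g(-3) = 5
f(5) = 9

9


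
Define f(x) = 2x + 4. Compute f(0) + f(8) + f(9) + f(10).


f(0) = 4
f(8) = 20
f(9) = 22
f(10) = 24
Sum = 70

70


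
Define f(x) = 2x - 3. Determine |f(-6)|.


f(-6) = -15
|-15| = 15

15


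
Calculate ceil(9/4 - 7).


9/4 = 2.25
2.25 - 7 = -4.75
ceil(-4.75) = -4

-4


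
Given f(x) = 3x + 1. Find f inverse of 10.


Solve 3x + 1 = 10
x = (10 - 1) / 3 = 3

3


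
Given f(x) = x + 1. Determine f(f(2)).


f(2) = 3
f(3) = 4

4


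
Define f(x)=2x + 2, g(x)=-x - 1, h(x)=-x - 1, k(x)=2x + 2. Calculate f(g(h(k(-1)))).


2


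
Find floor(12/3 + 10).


12/3 = 4
4 + 10 = 14
floor(14) = 14

14


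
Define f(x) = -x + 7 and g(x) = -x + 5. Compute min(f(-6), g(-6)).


f(-6) = 13
g(-6) = 11
min = 11

11


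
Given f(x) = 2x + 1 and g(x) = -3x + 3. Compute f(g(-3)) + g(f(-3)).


f(g(-3)) = 25
g(f(-3)) = 18
Sum = 43

43


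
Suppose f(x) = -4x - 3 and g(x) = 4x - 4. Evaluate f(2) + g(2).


-7


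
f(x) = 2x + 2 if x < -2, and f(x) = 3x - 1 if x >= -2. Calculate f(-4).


-6


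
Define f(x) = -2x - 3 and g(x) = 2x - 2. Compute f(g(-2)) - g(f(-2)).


f(g(-2)) = 9
g(f(-2)) = 0
Difference = 9

9


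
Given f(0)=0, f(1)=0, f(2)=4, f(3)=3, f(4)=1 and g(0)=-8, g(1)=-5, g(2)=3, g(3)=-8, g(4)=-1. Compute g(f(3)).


-8


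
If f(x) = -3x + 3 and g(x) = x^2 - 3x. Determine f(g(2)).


g(2) = -2
f(-2) = 9

9


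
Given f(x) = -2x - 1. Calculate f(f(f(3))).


f(3) = -7
f(-7) = 13
f(13) = -27

-27


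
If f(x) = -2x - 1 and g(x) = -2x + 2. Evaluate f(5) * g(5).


88


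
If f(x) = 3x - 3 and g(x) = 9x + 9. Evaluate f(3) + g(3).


f(3) = 6
g(3) = 36
Sum = 42

42


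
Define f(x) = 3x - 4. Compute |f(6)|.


f(6) = 14
|14| = 14

14


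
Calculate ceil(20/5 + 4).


20/5 = 4
4 + 4 = 8
ceil(8) = 8

8


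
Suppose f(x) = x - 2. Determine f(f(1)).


f(1) = -1
f(-1) = -3

-3


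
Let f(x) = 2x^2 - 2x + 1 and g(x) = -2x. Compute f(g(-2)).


g(-2) = 4
f(4) = 2*(4)^2 - 2*(4) + 1 = 25

25


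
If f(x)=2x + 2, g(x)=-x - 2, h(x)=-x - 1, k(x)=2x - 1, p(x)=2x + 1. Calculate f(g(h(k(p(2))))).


p(2) = 5
k(5) = 9
h(9) = -10
g(-10) = 8
f(8) = 18

18


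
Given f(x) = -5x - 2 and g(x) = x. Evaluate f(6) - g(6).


f(6) = -32
g(6) = 6
Difference = -38

-38


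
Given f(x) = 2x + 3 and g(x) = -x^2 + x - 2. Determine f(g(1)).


g(1) = -2
f(-2) = -1

-1


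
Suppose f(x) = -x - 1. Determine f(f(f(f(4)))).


f(4) = -5
f(-5) = 4
f(4) = -5
f(-5) = 4

4


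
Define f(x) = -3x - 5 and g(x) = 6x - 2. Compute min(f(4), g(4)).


f(4) = -17
g(4) = 22
min = -17

-17


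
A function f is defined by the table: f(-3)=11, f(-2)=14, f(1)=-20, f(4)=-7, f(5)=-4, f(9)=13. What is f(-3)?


Reading from the table at x = -3

11


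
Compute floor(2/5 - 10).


2/5 = 0.4
0.4 - 10 = -9.6
floor(-9.6) = -10

-10


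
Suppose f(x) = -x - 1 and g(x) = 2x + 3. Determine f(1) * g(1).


f(1) = -2
g(1) = 5
Product = -10

-10


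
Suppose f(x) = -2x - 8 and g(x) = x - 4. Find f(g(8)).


-16


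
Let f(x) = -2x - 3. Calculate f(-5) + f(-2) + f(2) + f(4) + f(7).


f(-5) = 7
f(-2) = 1
f(2) = -7
f(4) = -11
f(7) = -17
Sum = -27

-27


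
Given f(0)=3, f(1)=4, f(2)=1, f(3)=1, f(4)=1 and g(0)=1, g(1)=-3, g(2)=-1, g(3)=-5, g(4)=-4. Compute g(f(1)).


-4


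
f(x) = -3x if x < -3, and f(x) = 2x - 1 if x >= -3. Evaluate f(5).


5 satisfies x >= -3
f(5) = 9

9


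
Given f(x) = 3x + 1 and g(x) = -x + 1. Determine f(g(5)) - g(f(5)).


f(g(5)) = -11
g(f(5)) = -15
Difference = 4

4


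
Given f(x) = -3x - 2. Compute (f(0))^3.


f(0) = -2
(-2)^3 = -8

-8


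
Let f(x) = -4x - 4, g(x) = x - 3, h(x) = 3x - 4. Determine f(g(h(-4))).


h(-4) = -16
g(-16) = -19
f(-19) = 72

72


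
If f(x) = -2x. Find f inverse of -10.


Solve -2x = -10
x = (-10) / (-2) = 5

5


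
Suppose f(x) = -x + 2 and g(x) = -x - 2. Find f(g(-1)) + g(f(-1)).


f(g(-1)) = 3
g(f(-1)) = -5
Sum = -2

-2


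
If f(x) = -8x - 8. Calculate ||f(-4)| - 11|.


f(-4) = 24
|24| = 24
|24 - 11| = 13

13


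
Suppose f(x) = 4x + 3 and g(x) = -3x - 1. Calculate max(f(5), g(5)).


f(5) = 23
g(5) = -16
max = 23

23


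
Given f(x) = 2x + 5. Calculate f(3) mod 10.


f(3) = 11
11 mod 10 = 1

1


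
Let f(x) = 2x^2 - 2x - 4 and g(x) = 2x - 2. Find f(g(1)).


g(1) = 0
f(0) = 2*(0)^2 - 2*(0) - 4 = -4

-4


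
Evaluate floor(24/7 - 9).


24/7 = 3.4286
3.4286 - 9 = -5.5714
floor(-5.5714) = -6

-6


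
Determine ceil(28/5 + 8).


28/5 = 5.6
5.6 + 8 = 13.6
ceil(13.6) = 14

14


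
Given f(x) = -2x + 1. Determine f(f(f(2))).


f(2) = -3
f(-3) = 7
f(7) = -13

-13


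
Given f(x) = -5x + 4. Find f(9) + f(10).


f(9) = -41
f(10) = -46
Sum = -87

-87


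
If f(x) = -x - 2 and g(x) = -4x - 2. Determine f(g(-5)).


g(-5) = 18
f(18) = -20

-20


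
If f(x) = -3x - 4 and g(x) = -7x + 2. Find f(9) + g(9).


-92


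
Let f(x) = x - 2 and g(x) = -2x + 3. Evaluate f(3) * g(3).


f(3) = 1
g(3) = -3
Product = -3

-3


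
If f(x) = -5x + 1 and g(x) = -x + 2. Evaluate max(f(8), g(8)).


f(8) = -39
g(8) = -6
max = -6

-6


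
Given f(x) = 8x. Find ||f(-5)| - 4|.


f(-5) = -40
|-40| = 40
|40 - 4| = 36

36


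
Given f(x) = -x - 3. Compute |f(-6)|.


f(-6) = 3
|3| = 3

3


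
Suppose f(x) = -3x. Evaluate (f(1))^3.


f(1) = -3
(-3)^3 = -27

-27


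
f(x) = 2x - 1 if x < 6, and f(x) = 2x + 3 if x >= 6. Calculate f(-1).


-1 satisfies x < 6
f(-1) = -3

-3


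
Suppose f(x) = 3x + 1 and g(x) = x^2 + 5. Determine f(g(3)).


g(3) = 14
f(14) = 43

43


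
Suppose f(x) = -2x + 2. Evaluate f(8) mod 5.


f(8) = -14
-14 mod 5 = 1

1


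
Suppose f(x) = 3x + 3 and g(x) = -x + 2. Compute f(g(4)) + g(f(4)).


f(g(4)) = -3
g(f(4)) = -13
Sum = -16

-16


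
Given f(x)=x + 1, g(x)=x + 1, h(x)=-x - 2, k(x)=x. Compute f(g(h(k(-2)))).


2


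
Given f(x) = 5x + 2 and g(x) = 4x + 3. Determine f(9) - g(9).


f(9) = 47
g(9) = 39
Difference = 8

8


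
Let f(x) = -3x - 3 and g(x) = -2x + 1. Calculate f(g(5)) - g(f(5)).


f(g(5)) = 24
g(f(5)) = 37
Difference = -13

-13


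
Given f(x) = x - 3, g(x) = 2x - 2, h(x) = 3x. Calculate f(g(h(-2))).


h(-2) = -6
g(-6) = -14
f(-14) = -17

-17


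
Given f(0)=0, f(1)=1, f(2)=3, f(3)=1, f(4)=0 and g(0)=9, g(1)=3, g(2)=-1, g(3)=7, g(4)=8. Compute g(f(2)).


7


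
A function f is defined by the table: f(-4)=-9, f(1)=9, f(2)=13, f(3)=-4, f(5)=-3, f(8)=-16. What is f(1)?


Reading from the table at x = 1

9


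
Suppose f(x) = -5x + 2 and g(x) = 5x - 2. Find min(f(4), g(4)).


f(4) = -18
g(4) = 18
min = -18

-18


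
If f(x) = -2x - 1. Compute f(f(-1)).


-3


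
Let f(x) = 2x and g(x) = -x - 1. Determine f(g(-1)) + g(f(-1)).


f(g(-1)) = 0
g(f(-1)) = 1
Sum = 1

1


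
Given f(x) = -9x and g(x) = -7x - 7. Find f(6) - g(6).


f(6) = -54
g(6) = -49
Difference = -5

-5


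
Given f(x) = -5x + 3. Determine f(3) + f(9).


f(3) = -12
f(9) = -42
Sum = -54

-54


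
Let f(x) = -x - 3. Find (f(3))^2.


f(3) = -6
(-6)^2 = 36

36


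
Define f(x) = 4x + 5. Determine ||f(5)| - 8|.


f(5) = 25
|25| = 25
|25 - 8| = 17

17


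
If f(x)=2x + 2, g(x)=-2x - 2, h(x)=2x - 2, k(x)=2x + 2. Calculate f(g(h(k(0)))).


k(0) = 2
h(2) = 2
g(2) = -6
f(-6) = -10

-10


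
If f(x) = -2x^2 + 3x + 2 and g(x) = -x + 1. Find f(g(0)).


g(0) = 1
f(1) = (-2)*(1)^2 + 3*(1) + 2 = 3

3


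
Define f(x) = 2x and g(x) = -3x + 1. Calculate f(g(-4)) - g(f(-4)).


1


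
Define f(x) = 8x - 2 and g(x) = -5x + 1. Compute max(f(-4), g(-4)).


21


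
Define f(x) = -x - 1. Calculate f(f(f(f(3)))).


f(3) = -4
f(-4) = 3
f(3) = -4
f(-4) = 3

3


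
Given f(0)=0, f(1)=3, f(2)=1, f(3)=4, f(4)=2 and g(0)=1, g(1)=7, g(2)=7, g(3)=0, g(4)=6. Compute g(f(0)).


f(0) = 0
g(0) = 1

1


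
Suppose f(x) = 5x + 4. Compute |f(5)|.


f(5) = 29
|29| = 29

29


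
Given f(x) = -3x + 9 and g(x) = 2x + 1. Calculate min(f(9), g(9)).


f(9) = -18
g(9) = 19
min = -18

-18


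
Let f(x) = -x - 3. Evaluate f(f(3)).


3


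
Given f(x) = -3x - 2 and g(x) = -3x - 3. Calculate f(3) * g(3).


f(3) = -11
g(3) = -12
Product = 132

132


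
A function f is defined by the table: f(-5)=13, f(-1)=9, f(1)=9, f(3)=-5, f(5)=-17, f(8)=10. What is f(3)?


Reading from the table at x = 3

-5


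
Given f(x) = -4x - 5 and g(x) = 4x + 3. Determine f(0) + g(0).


f(0) = -5
g(0) = 3
Sum = -2

-2


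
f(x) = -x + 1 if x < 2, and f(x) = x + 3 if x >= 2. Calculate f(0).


0 satisfies x < 2
f(0) = 1

1


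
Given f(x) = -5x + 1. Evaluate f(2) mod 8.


f(2) = -9
-9 mod 8 = 7

7


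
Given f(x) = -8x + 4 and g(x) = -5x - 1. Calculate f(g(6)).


g(6) = -31
f(-31) = 252

252


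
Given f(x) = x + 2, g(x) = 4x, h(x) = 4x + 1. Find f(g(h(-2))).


h(-2) = -7
g(-7) = -28
f(-28) = -26

-26


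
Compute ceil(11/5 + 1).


11/5 = 2.2
2.2 + 1 = 3.2
ceil(3.2) = 4

4


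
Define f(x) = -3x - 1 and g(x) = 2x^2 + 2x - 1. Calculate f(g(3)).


g(3) = 23
f(23) = -70

-70


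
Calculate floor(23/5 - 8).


-4


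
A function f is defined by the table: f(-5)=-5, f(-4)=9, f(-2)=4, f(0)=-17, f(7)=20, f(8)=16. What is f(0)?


Reading from the table at x = 0

-17


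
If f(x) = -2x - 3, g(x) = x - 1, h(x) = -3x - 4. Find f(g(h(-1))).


h(-1) = -1
g(-1) = -2
f(-2) = 1

1


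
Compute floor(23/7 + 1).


4


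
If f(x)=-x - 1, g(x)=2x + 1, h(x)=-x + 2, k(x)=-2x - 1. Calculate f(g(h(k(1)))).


k(1) = -3
h(-3) = 5
g(5) = 11
f(11) = -12

-12


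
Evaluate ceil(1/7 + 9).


1/7 = 0.1429
0.1429 + 9 = 9.1429
ceil(9.1429) = 10

10


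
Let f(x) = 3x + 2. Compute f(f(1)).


f(1) = 5
f(5) = 17

17


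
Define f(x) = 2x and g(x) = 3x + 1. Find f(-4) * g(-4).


f(-4) = -8
g(-4) = -11
Product = 88

88


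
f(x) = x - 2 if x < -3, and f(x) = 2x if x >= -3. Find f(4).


4 satisfies x >= -3
f(4) = 8

8


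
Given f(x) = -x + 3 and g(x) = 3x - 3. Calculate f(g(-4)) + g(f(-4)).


f(g(-4)) = 18
g(f(-4)) = 18
Sum = 36

36


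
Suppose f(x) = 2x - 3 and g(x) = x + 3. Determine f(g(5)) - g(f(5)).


f(g(5)) = 13
g(f(5)) = 10
Difference = 3

3


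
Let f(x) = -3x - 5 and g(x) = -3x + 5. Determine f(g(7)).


43


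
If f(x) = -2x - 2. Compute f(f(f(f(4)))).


f(4) = -10
f(-10) = 18
f(18) = -38
f(-38) = 74

74


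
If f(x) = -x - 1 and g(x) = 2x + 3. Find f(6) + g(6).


f(6) = -7
g(6) = 15
Sum = 8

8


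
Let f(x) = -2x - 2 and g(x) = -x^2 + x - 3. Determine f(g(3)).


g(3) = -9
f(-9) = 16

16


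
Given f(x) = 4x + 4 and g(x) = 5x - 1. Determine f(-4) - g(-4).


f(-4) = -12
g(-4) = -21
Difference = 9

9


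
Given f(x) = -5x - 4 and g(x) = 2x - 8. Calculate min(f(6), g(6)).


f(6) = -34
g(6) = 4
min = -34

-34


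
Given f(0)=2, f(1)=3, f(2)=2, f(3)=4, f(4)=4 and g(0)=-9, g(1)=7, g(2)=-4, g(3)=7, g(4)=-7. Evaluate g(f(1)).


7


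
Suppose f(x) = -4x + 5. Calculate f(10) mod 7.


f(10) = -35
-35 mod 7 = 0

0


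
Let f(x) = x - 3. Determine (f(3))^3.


f(3) = 0
(0)^3 = 0

0


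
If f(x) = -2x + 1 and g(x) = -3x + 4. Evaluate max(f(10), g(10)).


f(10) = -19
g(10) = -26
max = -19

-19


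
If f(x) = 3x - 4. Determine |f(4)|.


f(4) = 8
|8| = 8

8


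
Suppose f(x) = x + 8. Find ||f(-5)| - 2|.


f(-5) = 3
|3| = 3
|3 - 2| = 1

1


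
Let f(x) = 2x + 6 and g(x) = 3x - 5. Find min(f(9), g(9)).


f(9) = 24
g(9) = 22
min = 22

22


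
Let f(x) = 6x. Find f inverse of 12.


Solve 6x = 12
x = (12) / 6 = 2

2


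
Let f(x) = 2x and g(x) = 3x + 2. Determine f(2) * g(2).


f(2) = 4
g(2) = 8
Product = 32

32


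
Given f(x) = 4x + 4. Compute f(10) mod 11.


f(10) = 44
44 mod 11 = 0

0


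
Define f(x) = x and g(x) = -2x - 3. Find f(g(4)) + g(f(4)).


f(g(4)) = -11
g(f(4)) = -11
Sum = -22

-22


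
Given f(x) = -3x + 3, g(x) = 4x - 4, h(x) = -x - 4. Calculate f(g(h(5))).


123


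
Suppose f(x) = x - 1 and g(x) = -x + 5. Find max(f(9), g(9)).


f(9) = 8
g(9) = -4
max = 8

8


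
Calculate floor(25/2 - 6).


25/2 = 12.5
12.5 - 6 = 6.5
floor(6.5) = 6

6


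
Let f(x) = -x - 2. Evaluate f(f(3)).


f(3) = -5
f(-5) = 3

3


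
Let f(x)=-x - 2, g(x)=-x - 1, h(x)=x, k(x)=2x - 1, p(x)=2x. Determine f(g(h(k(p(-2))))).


p(-2) = -4
k(-4) = -9
h(-9) = -9
g(-9) = 8
f(8) = -10

-10


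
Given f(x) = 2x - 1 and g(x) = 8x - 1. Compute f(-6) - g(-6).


f(-6) = -13
g(-6) = -49
Difference = 36

36


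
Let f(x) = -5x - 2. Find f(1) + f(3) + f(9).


-71


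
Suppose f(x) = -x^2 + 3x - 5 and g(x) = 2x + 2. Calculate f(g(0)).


g(0) = 2
f(2) = (-1)*(2)^2 + 3*(2) - 5 = -3

-3


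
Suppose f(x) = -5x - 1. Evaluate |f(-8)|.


39


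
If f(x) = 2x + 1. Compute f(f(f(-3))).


f(-3) = -5
f(-5) = -9
f(-9) = -17

-17


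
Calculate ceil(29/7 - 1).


29/7 = 4.1429
4.1429 - 1 = 3.1429
ceil(3.1429) = 4

4


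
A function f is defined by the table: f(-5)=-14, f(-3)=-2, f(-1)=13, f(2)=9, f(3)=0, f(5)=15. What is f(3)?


Reading from the table at x = 3

0


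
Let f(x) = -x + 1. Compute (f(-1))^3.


8


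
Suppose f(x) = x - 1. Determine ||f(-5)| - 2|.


f(-5) = -6
|-6| = 6
|6 - 2| = 4

4


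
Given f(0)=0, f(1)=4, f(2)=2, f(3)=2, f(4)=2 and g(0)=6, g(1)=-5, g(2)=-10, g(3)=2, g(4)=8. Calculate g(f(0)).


6


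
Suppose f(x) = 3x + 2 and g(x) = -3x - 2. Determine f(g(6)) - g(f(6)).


f(g(6)) = -58
g(f(6)) = -62
Difference = 4

4


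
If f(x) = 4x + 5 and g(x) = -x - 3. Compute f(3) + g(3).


f(3) = 17
g(3) = -6
Sum = 11

11


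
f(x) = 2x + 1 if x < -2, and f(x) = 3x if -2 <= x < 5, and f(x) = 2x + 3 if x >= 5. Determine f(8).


19


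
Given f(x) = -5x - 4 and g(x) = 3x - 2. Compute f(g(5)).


g(5) = 13
f(13) = -69

-69


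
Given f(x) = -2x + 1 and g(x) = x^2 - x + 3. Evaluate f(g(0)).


g(0) = 3
f(3) = -5

-5


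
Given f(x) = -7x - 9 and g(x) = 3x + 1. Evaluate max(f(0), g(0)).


1


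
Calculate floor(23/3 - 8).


23/3 = 7.6667
7.6667 - 8 = -0.3333
floor(-0.3333) = -1

-1


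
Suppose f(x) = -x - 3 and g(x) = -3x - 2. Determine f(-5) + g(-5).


f(-5) = 2
g(-5) = 13
Sum = 15

15


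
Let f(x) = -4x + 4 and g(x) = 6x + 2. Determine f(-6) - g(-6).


62


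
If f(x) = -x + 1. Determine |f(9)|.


f(9) = -8
|-8| = 8

8


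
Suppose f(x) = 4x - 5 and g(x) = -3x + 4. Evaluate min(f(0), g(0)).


f(0) = -5
g(0) = 4
min = -5

-5


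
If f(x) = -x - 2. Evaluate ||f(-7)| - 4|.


f(-7) = 5
|5| = 5
|5 - 4| = 1

1


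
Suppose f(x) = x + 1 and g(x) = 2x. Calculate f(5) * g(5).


f(5) = 6
g(5) = 10
Product = 60

60


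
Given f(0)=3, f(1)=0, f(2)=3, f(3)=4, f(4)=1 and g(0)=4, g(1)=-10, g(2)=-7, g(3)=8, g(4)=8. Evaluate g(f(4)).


f(4) = 1
g(1) = -10

-10


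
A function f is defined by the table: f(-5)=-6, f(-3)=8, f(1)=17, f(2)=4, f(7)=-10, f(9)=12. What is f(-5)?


Reading from the table at x = -5

-6


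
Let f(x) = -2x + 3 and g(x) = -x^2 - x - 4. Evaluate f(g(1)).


g(1) = -6
f(-6) = 15

15


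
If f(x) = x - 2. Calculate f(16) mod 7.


f(16) = 14
14 mod 7 = 0

0


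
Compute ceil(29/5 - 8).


29/5 = 5.8
5.8 - 8 = -2.2
ceil(-2.2) = -2

-2


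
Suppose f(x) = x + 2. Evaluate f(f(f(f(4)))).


12


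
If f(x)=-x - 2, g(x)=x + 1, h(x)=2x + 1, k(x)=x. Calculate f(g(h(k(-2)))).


k(-2) = -2
h(-2) = -3
g(-3) = -2
f(-2) = 0

0


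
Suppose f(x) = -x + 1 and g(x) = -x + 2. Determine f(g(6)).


g(6) = -4
f(-4) = 5

5


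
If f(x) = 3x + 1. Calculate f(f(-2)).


f(-2) = -5
f(-5) = -14

-14


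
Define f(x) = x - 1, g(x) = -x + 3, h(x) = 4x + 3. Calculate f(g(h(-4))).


h(-4) = -13
g(-13) = 16
f(16) = 15

15


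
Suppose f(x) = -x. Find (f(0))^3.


f(0) = 0
(0)^3 = 0

0


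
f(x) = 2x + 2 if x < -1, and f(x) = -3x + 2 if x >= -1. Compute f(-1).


-1 satisfies x >= -1
f(-1) = 5

5


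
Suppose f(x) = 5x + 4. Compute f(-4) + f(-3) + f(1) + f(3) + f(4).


f(-4) = -16
f(-3) = -11
f(1) = 9
f(3) = 19
f(4) = 24
Sum = 25

25


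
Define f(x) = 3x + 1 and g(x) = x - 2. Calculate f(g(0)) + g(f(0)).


f(g(0)) = -5
g(f(0)) = -1
Sum = -6

-6


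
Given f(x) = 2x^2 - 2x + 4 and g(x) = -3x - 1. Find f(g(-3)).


g(-3) = 8
f(8) = 2*(8)^2 - 2*(8) + 4 = 116

116


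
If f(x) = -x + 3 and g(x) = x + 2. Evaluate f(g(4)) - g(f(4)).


f(g(4)) = -3
g(f(4)) = 1
Difference = -4

-4


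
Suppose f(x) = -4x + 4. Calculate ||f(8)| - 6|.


f(8) = -28
|-28| = 28
|28 - 6| = 22

22


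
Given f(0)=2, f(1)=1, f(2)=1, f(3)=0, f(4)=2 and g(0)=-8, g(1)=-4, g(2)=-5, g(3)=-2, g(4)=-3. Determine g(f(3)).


f(3) = 0
g(0) = -8

-8


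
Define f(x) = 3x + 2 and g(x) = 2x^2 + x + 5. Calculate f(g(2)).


47


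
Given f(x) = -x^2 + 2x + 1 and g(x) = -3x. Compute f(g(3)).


g(3) = -9
f(-9) = (-1)*(-9)^2 + 2*(-9) + 1 = -98

-98


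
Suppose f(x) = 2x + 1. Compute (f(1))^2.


f(1) = 3
(3)^2 = 9

9


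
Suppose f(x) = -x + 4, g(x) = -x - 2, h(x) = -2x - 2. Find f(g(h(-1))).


h(-1) = 0
g(0) = -2
f(-2) = 6

6


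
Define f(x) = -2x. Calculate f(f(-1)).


f(-1) = 2
f(2) = -4

-4


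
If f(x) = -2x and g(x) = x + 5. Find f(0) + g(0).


f(0) = 0
g(0) = 5
Sum = 5

5


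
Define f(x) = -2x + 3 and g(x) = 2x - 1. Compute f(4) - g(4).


f(4) = -5
g(4) = 7
Difference = -12

-12


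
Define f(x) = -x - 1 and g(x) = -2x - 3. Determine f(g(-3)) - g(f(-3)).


f(g(-3)) = -4
g(f(-3)) = -7
Difference = 3

3


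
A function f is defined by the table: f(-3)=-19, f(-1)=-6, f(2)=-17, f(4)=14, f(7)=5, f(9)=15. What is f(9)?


Reading from the table at x = 9

15


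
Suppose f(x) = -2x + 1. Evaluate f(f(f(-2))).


19


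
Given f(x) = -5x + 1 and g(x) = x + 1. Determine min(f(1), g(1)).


f(1) = -4
g(1) = 2
min = -4

-4


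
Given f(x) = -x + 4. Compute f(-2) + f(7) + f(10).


f(-2) = 6
f(7) = -3
f(10) = -6
Sum = -3

-3


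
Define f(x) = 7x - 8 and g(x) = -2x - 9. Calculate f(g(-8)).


41


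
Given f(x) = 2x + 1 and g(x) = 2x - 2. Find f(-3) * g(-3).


f(-3) = -5
g(-3) = -8
Product = 40

40


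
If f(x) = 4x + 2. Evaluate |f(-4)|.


f(-4) = -14
|-14| = 14

14


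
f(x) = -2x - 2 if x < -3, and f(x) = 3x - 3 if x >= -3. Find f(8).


8 satisfies x >= -3
f(8) = 21

21


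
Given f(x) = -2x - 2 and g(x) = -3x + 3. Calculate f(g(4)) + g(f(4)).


f(g(4)) = 16
g(f(4)) = 33
Sum = 49

49


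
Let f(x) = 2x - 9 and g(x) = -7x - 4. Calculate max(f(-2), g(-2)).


f(-2) = -13
g(-2) = 10
max = 10

10


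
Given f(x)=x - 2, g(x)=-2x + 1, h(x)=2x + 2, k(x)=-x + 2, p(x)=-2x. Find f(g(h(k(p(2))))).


-29


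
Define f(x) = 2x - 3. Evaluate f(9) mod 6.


f(9) = 15
15 mod 6 = 3

3


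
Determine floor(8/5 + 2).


8/5 = 1.6
1.6 + 2 = 3.6
floor(3.6) = 3

3


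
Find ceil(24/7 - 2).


2


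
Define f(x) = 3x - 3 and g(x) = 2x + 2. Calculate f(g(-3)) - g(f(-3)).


f(g(-3)) = -15
g(f(-3)) = -22
Difference = 7

7


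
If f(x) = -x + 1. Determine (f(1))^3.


0


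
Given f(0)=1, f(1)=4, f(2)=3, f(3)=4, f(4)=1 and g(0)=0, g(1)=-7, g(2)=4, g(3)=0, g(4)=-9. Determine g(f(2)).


f(2) = 3
g(3) = 0

0


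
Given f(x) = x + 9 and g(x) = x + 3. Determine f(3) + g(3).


f(3) = 12
g(3) = 6
Sum = 18

18


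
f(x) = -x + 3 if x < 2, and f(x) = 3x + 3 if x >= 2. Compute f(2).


2 satisfies x >= 2
f(2) = 9

9


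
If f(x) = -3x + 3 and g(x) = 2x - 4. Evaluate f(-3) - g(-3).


f(-3) = 12
g(-3) = -10
Difference = 22

22


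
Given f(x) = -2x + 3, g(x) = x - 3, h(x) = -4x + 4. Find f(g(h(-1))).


-7


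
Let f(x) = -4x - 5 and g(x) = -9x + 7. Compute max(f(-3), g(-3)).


f(-3) = 7
g(-3) = 34
max = 34

34


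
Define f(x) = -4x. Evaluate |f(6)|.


f(6) = -24
|-24| = 24

24


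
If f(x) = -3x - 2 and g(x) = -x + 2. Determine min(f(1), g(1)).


-5


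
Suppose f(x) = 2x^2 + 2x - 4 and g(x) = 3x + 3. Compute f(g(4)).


g(4) = 15
f(15) = 2*(15)^2 + 2*(15) - 4 = 476

476


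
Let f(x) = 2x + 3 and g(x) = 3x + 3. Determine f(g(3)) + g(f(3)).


f(g(3)) = 27
g(f(3)) = 30
Sum = 57

57


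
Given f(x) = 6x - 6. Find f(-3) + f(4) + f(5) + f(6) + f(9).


f(-3) = -24
f(4) = 18
f(5) = 24
f(6) = 30
f(9) = 48
Sum = 96

96


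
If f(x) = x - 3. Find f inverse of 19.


Solve x - 3 = 19
x = (19 + 3) / 1 = 22

22


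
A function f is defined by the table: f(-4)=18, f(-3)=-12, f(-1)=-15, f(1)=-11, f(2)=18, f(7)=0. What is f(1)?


Reading from the table at x = 1

-11


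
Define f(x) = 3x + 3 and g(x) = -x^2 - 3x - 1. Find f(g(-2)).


g(-2) = 1
f(1) = 6

6


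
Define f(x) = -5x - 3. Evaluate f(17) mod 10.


f(17) = -88
-88 mod 10 = 2

2


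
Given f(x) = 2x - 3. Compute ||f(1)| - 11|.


f(1) = -1
|-1| = 1
|1 - 11| = 10

10


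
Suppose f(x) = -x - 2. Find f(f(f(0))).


f(0) = -2
f(-2) = 0
f(0) = -2

-2


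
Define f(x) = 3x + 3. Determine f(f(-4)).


-24


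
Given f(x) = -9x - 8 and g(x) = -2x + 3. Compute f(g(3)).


19


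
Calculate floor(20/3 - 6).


0


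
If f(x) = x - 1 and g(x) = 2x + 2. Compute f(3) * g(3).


f(3) = 2
g(3) = 8
Product = 16

16


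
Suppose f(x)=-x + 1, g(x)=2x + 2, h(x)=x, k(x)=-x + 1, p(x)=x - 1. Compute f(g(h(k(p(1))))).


p(1) = 0
k(0) = 1
h(1) = 1
g(1) = 4
f(4) = -3

-3


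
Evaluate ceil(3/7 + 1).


3/7 = 0.4286
0.4286 + 1 = 1.4286
ceil(1.4286) = 2

2


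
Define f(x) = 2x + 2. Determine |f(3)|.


f(3) = 8
|8| = 8

8


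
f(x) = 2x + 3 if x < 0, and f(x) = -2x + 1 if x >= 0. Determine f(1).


1 satisfies x >= 0
f(1) = -1

-1


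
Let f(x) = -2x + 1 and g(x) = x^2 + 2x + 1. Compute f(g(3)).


g(3) = 16
f(16) = -31

-31


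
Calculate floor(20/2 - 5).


20/2 = 10
10 - 5 = 5
floor(5) = 5

5


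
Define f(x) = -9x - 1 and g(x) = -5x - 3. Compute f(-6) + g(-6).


80


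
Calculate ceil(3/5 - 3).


-2


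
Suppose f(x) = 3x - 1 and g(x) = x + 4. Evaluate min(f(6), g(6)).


f(6) = 17
g(6) = 10
min = 10

10


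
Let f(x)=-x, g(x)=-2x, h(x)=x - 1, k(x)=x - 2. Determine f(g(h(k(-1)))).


-8


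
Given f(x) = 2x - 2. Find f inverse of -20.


Solve 2x - 2 = -20
x = (-20 + 2) / 2 = -9

-9


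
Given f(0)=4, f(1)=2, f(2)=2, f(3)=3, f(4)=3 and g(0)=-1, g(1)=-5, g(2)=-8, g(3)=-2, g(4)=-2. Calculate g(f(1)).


f(1) = 2
g(2) = -8

-8


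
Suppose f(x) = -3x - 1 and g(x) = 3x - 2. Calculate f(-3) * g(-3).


f(-3) = 8
g(-3) = -11
Product = -88

-88


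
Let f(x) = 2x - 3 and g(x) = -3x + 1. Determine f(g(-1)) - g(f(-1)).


-11


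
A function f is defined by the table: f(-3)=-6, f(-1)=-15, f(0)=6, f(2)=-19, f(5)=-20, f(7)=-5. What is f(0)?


Reading from the table at x = 0

6


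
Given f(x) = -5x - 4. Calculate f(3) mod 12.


f(3) = -19
-19 mod 12 = 5

5


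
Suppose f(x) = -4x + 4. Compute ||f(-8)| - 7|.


f(-8) = 36
|36| = 36
|36 - 7| = 29

29


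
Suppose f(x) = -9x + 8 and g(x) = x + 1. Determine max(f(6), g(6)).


f(6) = -46
g(6) = 7
max = 7

7


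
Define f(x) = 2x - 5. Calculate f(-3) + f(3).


-10


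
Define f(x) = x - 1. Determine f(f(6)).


f(6) = 5
f(5) = 4

4


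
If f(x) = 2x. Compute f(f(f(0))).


f(0) = 0
f(0) = 0
f(0) = 0

0


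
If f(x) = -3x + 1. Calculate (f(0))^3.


f(0) = 1
(1)^3 = 1

1


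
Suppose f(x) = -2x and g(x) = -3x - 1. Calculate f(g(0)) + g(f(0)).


f(g(0)) = 2
g(f(0)) = -1
Sum = 1

1


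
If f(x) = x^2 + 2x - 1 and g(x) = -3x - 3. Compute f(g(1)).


g(1) = -6
f(-6) = 1*(-6)^2 + 2*(-6) - 1 = 23

23


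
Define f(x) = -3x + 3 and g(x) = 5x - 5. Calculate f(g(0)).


18


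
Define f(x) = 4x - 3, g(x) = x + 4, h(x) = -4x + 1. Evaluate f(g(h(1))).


h(1) = -3
g(-3) = 1
f(1) = 1

1


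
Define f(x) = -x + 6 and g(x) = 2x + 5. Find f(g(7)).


-13


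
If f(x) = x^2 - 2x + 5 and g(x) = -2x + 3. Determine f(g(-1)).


g(-1) = 5
f(5) = 1*(5)^2 - 2*(5) + 5 = 20

20


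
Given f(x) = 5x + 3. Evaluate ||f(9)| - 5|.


f(9) = 48
|48| = 48
|48 - 5| = 43

43


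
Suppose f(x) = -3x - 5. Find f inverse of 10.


Solve -3x - 5 = 10
x = (10 + 5) / (-3) = -5

-5


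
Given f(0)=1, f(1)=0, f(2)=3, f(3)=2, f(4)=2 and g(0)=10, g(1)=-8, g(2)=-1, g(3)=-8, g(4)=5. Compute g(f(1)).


f(1) = 0
g(0) = 10

10


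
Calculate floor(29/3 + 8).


29/3 = 9.6667
9.6667 + 8 = 17.6667
floor(17.6667) = 17

17


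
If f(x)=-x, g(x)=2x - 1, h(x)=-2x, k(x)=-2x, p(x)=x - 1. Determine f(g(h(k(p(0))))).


p(0) = -1
k(-1) = 2
h(2) = -4
g(-4) = -9
f(-9) = 9

9


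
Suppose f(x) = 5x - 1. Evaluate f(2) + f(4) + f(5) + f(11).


106
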